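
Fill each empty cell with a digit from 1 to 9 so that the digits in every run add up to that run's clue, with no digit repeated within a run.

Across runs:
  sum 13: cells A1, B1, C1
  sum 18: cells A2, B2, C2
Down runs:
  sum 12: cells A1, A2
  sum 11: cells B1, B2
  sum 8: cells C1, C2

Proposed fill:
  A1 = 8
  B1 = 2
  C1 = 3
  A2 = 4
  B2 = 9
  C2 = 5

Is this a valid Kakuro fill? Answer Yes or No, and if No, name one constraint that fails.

Yes

Across: 8+2+3=13; 4+9+5=18. Down: 8+4=12; 2+9=11; 3+5=8. No digit repeats within any run.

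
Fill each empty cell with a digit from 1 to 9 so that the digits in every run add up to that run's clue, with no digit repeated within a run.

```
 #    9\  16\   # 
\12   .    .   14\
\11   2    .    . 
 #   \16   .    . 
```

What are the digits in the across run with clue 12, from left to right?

7 5

16 in 2 cells must be {7,9}.
R1C1 = 9 − 2 = 7 completes the 9 down.
R1C2 = 12 − 7 = 5 completes the 12 across.
The 16 across and the 14 down share only 9, so R3C3 = 9.
R2C3 = 14 − 9 = 5 completes the 14 down.
R3C2 = 16 − 9 = 7 completes the 16 across.
R2C2 = 11 − 7 = 4 completes the 11 across.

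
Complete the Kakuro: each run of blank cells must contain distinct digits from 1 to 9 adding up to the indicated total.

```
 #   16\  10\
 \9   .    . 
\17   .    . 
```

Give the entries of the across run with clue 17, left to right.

9, 8

17 in 2 cells must be {8,9}; 16 in 2 cells must be {7,9}.
The 9 across and the 16 down share only 7, so R1C1 = 7.
R1C2 = 9 − 7 = 2 completes the 9 across.
R2C1 = 16 − 7 = 9 completes the 16 down.
R2C2 = 17 − 9 = 8 completes the 17 across.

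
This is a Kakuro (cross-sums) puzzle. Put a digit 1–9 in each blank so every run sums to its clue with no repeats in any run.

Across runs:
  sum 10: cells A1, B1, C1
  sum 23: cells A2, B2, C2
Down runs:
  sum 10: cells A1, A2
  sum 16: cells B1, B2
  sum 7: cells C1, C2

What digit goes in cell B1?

7

23 in 3 cells must be {6,8,9}; 16 in 2 cells must be {7,9}.
The 10 across and the 16 down share only 7, so B1 = 7.
B2 = 16 − 7 = 9 completes the 16 down.
Given what's placed, C2 must be 6 to fit the 23 across and 7 down.
C1 = 7 − 6 = 1 completes the 7 down.
A2 = 23 − 15 = 8 completes the 23 across.
A1 = 10 − 8 = 2 completes the 10 across.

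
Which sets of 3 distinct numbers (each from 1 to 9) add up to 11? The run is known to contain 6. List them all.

{1,4,6}; {2,3,6}

3 distinct digits from 1–9 sum between 6 and 24.
Keeping only sets containing 6.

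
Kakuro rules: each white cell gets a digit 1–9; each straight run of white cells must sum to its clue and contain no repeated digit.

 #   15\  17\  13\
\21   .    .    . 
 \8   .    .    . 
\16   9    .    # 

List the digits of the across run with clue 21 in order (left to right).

4 9 8

16 in 2 cells must be {7,9}.
R3C2 = 16 − 9 = 7 completes the 16 across.
Nothing is forced directly, so branch on R2C3, whose candidates are 4 or 5. If R2C3 = 4: that forces R1C3 = 9, R2C1 = 1, after which R2C2 would have to be in {3} for the 8 across but in {1,2,4,6,8,9} for the 17 down — contradiction. So R2C3 = 5.
R1C3 = 13 − 5 = 8 completes the 13 down.
R1C1 = 4: the only remaining digit allowed by both the 21 across and the 15 down.
R1C2 = 21 − 12 = 9 completes the 21 across.
R2C1 = 15 − 13 = 2 completes the 15 down.
R2C2 = 8 − 7 = 1 completes the 8 across.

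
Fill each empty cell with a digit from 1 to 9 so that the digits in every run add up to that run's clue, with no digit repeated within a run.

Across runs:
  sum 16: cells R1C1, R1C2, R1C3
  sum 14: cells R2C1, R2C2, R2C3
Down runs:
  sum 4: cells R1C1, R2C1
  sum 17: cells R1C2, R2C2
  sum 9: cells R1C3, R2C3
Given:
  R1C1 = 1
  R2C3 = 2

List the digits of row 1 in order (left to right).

1 8 7

4 in 2 cells must be {1,3}; 17 in 2 cells must be {8,9}.
R1C3 = 9 − 2 = 7 completes the 9 down.
R2C1 = 4 − 1 = 3 completes the 4 down.
R2C2 = 14 − 5 = 9 completes the 14 across.
R1C2 = 16 − 8 = 8 completes the 16 across.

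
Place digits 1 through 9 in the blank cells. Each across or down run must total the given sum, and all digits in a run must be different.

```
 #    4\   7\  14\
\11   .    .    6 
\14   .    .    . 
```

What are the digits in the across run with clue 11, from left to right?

3, 2, 6

4 in 2 cells must be {1,3}.
R2C3 = 14 − 6 = 8 completes the 14 down.
Given what's placed, R2C1 must be 1 to fit the 14 across and 4 down.
R2C2 = 14 − 9 = 5 completes the 14 across.
R1C1 = 4 − 1 = 3 completes the 4 down.
R1C2 = 11 − 9 = 2 completes the 11 across.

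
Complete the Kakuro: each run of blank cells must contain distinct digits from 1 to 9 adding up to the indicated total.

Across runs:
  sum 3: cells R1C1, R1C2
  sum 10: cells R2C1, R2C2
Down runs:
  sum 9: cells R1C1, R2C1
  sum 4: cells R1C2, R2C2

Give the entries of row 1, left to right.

3 in 2 cells must be {1,2}; 4 in 2 cells must be {1,3}.
The 3 across and the 4 down share only 1, so R1C2 = 1.
R2C2 = 4 − 1 = 3 completes the 4 down.
R1C1 = 3 − 1 = 2 completes the 3 across.
R2C1 = 10 − 3 = 7 completes the 10 across.

2, 1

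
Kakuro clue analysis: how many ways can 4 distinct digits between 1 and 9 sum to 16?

4 distinct digits from 1–9 sum between 10 and 30.

8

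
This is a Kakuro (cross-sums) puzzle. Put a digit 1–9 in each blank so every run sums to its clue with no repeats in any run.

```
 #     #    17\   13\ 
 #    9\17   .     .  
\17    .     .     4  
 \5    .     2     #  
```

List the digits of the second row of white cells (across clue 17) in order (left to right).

6 7 4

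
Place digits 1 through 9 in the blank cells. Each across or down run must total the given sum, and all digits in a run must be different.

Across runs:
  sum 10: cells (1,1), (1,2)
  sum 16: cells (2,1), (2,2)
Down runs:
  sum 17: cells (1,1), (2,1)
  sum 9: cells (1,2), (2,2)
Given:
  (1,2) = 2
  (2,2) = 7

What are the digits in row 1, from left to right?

8 2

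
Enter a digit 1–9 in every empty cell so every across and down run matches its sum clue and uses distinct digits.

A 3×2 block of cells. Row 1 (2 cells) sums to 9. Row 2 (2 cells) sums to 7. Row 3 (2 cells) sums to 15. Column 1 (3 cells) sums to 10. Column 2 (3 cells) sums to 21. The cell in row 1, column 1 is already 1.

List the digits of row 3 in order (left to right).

(1,2) = 9 − 1 = 8 completes the 9 across.
Nothing is forced directly, so branch on (2,2), whose candidates are 4 or 6. If (2,2) = 6: then (2,1) would have to be in {1} for the 7 across but in {2,3,4,5,6,7} for the 10 down — contradiction. So (2,2) = 4.
(2,1) = 7 − 4 = 3 completes the 7 across.
(3,1) = 10 − 4 = 6 completes the 10 down.
(3,2) = 15 − 6 = 9 completes the 15 across.

6 9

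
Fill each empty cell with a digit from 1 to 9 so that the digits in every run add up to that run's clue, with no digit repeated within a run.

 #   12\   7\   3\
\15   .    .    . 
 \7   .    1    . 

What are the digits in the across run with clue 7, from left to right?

7 in 3 cells must be {1,2,4}; 3 in 2 cells must be {1,2}.
R1C2 = 7 − 1 = 6 completes the 7 down.
R2C1 = 4: the only remaining digit allowed by both the 7 across and the 12 down.
R2C3 = 7 − 5 = 2 completes the 7 across.
R1C1 = 12 − 4 = 8 completes the 12 down.
R1C3 = 15 − 14 = 1 completes the 15 across.

4 1 2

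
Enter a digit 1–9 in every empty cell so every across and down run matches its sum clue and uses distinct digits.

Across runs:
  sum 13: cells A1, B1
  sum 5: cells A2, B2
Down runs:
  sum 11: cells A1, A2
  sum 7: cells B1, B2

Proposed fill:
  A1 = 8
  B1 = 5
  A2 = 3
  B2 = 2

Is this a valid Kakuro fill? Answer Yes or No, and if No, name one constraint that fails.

Yes

Across: 8+5=13; 3+2=5. Down: 8+3=11; 5+2=7. No digit repeats within any run.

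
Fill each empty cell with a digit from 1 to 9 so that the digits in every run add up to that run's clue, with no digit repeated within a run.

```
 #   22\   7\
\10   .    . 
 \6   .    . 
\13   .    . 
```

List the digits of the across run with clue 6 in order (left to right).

7 in 3 cells must be {1,2,4}.
The 6 across and the 22 down share only 5, so R2C1 = 5.
R2C2 = 6 − 5 = 1 completes the 6 across.
Given what's placed, R3C2 must be 4 to fit the 13 across and 7 down.
R1C2 = 7 − 5 = 2 completes the 7 down.
R3C1 = 13 − 4 = 9 completes the 13 across.
R1C1 = 10 − 2 = 8 completes the 10 across.

5 1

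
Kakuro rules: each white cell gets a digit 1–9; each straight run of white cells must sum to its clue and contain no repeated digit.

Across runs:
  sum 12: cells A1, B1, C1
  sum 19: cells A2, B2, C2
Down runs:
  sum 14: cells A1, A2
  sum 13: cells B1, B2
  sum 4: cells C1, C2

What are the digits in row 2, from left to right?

9 7 3

4 in 2 cells must be {1,3}.
The 19 across and the 4 down share only 3, so C2 = 3.
C1 = 4 − 3 = 1 completes the 4 down.
Given what's placed, A2 must be 9 to fit the 19 across and 14 down.
B2 = 19 − 12 = 7 completes the 19 across.
A1 = 14 − 9 = 5 completes the 14 down.
B1 = 12 − 6 = 6 completes the 12 across.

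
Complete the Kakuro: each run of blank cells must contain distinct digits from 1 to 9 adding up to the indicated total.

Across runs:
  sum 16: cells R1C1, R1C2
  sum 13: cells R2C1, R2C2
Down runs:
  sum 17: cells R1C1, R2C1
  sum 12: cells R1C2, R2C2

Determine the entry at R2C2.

5

16 in 2 cells must be {7,9}; 17 in 2 cells must be {8,9}.
The 16 across and the 17 down share only 9, so R1C1 = 9.
R1C2 = 16 − 9 = 7 completes the 16 across.
R2C1 = 17 − 9 = 8 completes the 17 down.
R2C2 = 13 − 8 = 5 completes the 13 across.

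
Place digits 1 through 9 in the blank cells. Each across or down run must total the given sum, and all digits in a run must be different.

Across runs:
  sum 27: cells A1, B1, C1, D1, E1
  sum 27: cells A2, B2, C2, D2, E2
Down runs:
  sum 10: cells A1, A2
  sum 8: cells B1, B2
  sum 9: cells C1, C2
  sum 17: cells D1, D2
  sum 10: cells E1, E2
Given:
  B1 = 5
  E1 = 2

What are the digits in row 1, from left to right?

17 in 2 cells must be {8,9}.
B2 = 8 − 5 = 3 completes the 8 down.
E2 = 10 − 2 = 8 completes the 10 down.
D2 = 9: the only remaining digit allowed by both the 27 across and the 17 down.
D1 = 17 − 9 = 8 completes the 17 down.
C1 = 3: the only remaining digit allowed by both the 27 across and the 9 down.
C2 = 9 − 3 = 6 completes the 9 down.
A1 = 27 − 18 = 9 completes the 27 across.

9 5 3 8 2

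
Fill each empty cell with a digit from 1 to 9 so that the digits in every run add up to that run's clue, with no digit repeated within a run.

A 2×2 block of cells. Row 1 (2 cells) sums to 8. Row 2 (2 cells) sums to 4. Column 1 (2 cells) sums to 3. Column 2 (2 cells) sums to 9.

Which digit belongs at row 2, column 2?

4 in 2 cells must be {1,3}; 3 in 2 cells must be {1,2}.
The 4 across and the 3 down share only 1, so (2,1) = 1.
(2,2) = 4 − 1 = 3 completes the 4 across.
(1,1) = 3 − 1 = 2 completes the 3 down.
(1,2) = 8 − 2 = 6 completes the 8 across.

3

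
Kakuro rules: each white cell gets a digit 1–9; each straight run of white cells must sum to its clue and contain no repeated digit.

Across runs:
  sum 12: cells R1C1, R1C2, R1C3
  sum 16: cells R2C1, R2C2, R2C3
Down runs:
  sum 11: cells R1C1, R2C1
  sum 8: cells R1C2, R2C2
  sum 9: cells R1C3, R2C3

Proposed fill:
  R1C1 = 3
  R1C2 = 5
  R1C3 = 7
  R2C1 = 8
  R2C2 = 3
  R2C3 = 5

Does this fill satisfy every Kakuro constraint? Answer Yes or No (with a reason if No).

No — the across run R1C1–R1C3 sums to 15, not 12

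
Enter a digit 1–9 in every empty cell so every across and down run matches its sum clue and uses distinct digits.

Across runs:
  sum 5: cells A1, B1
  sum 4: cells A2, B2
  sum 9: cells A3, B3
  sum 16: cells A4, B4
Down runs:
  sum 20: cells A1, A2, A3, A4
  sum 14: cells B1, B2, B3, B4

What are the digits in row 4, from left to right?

4 in 2 cells must be {1,3}; 16 in 2 cells must be {7,9}.
Only 7 fits B4 under both its across sum 16 and down sum 14.
Given what's placed, B2 must be 1 to fit the 4 across and 14 down.
A4 = 16 − 7 = 9 completes the 16 across.

9, 7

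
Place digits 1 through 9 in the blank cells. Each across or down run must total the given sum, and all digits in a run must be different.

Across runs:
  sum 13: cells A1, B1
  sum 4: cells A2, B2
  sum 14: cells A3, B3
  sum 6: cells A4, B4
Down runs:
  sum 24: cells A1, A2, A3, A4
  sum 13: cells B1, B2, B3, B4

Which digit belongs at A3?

4 in 2 cells must be {1,3}.
Nothing is forced directly, so branch on A2, whose candidates are 1 or 3. If A2 = 1: that forces B2 = 3, B3 = 5, after which A4 would have to be in {1,2,4,5} for the 6 across but in {6,8,9} for the 24 down — contradiction. So A2 = 3.
B2 = 4 − 3 = 1 completes the 4 across.
Nothing is forced directly, so branch on B3, whose candidates are 5 or 6. If B3 = 5: that forces B1 = 4, A3 = 9, after which B4 would have to be in {1,2,4,5} for the 6 across but in {3} for the 13 down — contradiction. So B3 = 6.
B1 = 4: the only remaining digit allowed by both the 13 across and the 13 down.
A3 = 14 − 6 = 8 completes the 14 across.

8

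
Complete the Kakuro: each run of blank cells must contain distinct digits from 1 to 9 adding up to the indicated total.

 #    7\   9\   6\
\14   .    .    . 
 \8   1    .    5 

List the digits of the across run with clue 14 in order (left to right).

R1C1 = 7 − 1 = 6 completes the 7 down.
R1C3 = 6 − 5 = 1 completes the 6 down.
R2C2 = 8 − 6 = 2 completes the 8 across.
R1C2 = 14 − 7 = 7 completes the 14 across.

6, 7, 1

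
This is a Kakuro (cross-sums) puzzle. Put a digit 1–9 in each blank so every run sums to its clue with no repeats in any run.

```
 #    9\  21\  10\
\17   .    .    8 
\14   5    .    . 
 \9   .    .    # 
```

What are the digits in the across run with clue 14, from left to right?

Given what's placed, R1C1 must be 3 to fit the 17 across and 9 down.
R1C2 = 17 − 11 = 6 completes the 17 across.
R2C3 = 10 − 8 = 2 completes the 10 down.
R3C1 = 9 − 8 = 1 completes the 9 down.
R3C2 = 9 − 1 = 8 completes the 9 across.
R2C2 = 14 − 7 = 7 completes the 14 across.

5 7 2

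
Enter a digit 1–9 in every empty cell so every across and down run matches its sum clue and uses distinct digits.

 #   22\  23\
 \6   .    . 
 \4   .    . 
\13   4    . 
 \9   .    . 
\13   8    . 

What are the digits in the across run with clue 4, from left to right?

1, 3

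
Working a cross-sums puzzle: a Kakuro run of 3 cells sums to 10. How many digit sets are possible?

3 distinct digits from 1–9 sum between 6 and 24.
Enumerating: {1,2,7}, {1,3,6}, {1,4,5}, {2,3,5}.

4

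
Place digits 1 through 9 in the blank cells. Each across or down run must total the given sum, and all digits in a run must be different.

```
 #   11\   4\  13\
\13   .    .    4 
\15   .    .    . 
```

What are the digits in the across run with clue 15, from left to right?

5 1 9

4 in 2 cells must be {1,3}.
R2C3 = 13 − 4 = 9 completes the 13 down.
R2C2 = 1: the only remaining digit allowed by both the 15 across and the 4 down.
R1C2 = 4 − 1 = 3 completes the 4 down.
R2C1 = 15 − 10 = 5 completes the 15 across.
R1C1 = 13 − 7 = 6 completes the 13 across.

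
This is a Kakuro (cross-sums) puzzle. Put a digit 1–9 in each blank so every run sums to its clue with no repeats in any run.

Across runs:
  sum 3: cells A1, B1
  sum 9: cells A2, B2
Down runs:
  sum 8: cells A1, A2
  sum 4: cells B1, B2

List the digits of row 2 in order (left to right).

6 3

3 in 2 cells must be {1,2}; 4 in 2 cells must be {1,3}.
The 3 across and the 4 down share only 1, so B1 = 1.
B2 = 4 − 1 = 3 completes the 4 down.
A1 = 3 − 1 = 2 completes the 3 across.
A2 = 9 − 3 = 6 completes the 9 across.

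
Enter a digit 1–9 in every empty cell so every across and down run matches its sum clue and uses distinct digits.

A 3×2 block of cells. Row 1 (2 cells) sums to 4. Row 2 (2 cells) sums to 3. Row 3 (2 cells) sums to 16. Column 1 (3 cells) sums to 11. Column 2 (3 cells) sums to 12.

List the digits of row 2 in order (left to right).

4 in 2 cells must be {1,3}; 3 in 2 cells must be {1,2}; 16 in 2 cells must be {7,9}.
The 16 across and the 11 down share only 7, so (3,1) = 7.
(3,2) = 16 − 7 = 9 completes the 16 across.
Given what's placed, (1,2) must be 1 to fit the 4 across and 12 down.
(2,1) = 1: the only remaining digit allowed by both the 3 across and the 11 down.
(2,2) = 3 − 1 = 2 completes the 3 across.
(1,1) = 4 − 1 = 3 completes the 4 across.

1, 2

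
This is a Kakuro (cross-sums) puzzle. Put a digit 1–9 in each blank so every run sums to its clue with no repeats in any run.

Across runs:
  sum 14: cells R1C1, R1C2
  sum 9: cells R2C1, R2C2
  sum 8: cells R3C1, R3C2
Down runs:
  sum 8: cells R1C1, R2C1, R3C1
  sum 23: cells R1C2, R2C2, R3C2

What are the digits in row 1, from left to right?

5, 9

23 in 3 cells must be {6,8,9}.
The 14 across and the 8 down share only 5, so R1C1 = 5.
R1C2 = 14 − 5 = 9 completes the 14 across.
Given what's placed, R3C2 must be 6 to fit the 8 across and 23 down.
R2C2 = 23 − 15 = 8 completes the 23 down.
R3C1 = 8 − 6 = 2 completes the 8 across.
R2C1 = 9 − 8 = 1 completes the 9 across.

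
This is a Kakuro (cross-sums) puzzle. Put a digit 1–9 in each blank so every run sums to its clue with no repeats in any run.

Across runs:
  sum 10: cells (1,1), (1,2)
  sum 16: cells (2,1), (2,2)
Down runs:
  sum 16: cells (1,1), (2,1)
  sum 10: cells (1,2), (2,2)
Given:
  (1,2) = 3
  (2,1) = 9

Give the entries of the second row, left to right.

16 in 2 cells must be {7,9}.
(1,1) = 10 − 3 = 7 completes the 10 across.
(2,2) = 16 − 9 = 7 completes the 16 across.

9, 7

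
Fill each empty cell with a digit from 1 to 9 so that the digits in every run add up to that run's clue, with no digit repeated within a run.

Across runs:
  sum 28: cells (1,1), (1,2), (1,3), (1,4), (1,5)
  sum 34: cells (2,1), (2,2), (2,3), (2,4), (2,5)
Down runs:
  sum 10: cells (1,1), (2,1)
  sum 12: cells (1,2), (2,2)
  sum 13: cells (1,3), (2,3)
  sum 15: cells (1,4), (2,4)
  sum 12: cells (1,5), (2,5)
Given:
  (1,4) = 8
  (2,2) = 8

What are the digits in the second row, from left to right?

34 in 5 cells must be {4,6,7,8,9}.
(1,2) = 12 − 8 = 4 completes the 12 down.
(2,4) = 15 − 8 = 7 completes the 15 down.
Nothing is forced directly, so branch on (2,5), whose candidates are 4 or 9. If (2,5) = 4: then (1,5) would have to be in {1,2,3,5,6,7,9} for the 28 across but in {8} for the 12 down — contradiction. So (2,5) = 9.
(1,5) = 12 − 9 = 3 completes the 12 down.
Nothing is forced directly, so branch on (2,1), whose candidates are 4 or 6. If (2,1) = 6: then (1,1) would have to be in {6,7} for the 28 across but in {4} for the 10 down — contradiction. So (2,1) = 4.
(1,1) = 10 − 4 = 6 completes the 10 down.
(1,3) = 28 − 21 = 7 completes the 28 across.
(2,3) = 34 − 28 = 6 completes the 34 across.

4, 8, 6, 7, 9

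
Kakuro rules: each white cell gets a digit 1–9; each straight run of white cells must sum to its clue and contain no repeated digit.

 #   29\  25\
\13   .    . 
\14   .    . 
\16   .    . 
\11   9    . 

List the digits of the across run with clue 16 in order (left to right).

7 9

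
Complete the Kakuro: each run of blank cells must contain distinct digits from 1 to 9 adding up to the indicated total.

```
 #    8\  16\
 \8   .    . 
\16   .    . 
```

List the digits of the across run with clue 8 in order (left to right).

1, 7

16 in 2 cells must be {7,9}.
The 8 across and the 16 down share only 7, so R1C2 = 7.
The 16 across and the 8 down share only 7, so R2C1 = 7.
R2C2 = 16 − 7 = 9 completes the 16 across.
R1C1 = 8 − 7 = 1 completes the 8 across.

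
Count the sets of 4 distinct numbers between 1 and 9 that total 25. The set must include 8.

4 distinct digits from 1–9 sum between 10 and 30.
Keeping only sets containing 8.
Enumerating: {1,7,8,9}, {2,6,8,9}, {3,5,8,9}, {4,6,7,8}.

4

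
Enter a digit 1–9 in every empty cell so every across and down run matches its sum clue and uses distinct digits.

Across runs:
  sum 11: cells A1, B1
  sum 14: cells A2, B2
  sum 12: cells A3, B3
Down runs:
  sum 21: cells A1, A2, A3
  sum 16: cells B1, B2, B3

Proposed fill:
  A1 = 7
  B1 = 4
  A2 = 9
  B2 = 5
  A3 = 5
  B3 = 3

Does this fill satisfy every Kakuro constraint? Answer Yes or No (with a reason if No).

No — the down run B1–B3 sums to 12, not 16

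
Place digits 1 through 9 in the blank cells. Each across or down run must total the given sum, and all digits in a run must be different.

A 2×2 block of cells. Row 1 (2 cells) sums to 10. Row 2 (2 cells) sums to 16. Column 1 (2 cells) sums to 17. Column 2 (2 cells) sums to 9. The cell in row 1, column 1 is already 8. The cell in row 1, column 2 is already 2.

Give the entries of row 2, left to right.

16 in 2 cells must be {7,9}; 17 in 2 cells must be {8,9}.
(2,1) = 17 − 8 = 9 completes the 17 down.
(2,2) = 16 − 9 = 7 completes the 16 across.

9 7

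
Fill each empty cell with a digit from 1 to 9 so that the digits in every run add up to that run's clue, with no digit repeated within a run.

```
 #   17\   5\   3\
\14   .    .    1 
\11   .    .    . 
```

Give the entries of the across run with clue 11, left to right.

8 1 2

17 in 2 cells must be {8,9}; 3 in 2 cells must be {1,2}.
Given what's placed, R1C2 must be 4 to fit the 14 across and 5 down.
The 11 across and the 17 down share only 8, so R2C1 = 8.
R2C2 = 5 − 4 = 1 completes the 5 down.
R2C3 = 11 − 9 = 2 completes the 11 across.
R1C1 = 14 − 5 = 9 completes the 14 across.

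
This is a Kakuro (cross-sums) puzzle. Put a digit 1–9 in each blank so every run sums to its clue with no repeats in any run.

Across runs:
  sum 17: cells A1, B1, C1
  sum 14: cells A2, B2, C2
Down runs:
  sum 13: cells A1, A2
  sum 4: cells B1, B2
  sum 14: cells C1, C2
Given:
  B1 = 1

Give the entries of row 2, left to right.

4 in 2 cells must be {1,3}.
C1 = 9: the only remaining digit allowed by both the 17 across and the 14 down.
B2 = 4 − 1 = 3 completes the 4 down.
C2 = 14 − 9 = 5 completes the 14 down.
A1 = 17 − 10 = 7 completes the 17 across.
A2 = 14 − 8 = 6 completes the 14 across.

6, 3, 5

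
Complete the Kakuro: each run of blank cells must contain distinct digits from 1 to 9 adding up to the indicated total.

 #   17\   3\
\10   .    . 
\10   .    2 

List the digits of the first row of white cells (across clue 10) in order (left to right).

9 1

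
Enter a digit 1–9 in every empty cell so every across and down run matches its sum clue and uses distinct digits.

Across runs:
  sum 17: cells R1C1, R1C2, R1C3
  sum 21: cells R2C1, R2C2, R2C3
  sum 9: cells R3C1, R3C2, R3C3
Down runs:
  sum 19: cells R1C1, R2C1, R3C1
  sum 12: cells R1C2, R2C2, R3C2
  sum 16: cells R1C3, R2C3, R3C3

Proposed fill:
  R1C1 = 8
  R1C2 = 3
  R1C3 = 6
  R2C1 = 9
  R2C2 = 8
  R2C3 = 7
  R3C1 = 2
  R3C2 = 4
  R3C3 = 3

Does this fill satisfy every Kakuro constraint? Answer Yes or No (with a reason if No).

No — the down run R1C2–R3C2 sums to 15, not 12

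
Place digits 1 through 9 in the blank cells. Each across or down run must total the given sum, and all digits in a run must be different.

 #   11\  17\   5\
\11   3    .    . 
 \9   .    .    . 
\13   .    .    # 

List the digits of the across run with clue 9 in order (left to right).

2 4 3

No cell is forced outright now. R1C3 can only be 1 or 2 (the digits allowed by both its 11 across and its 5 down). If R1C3 = 1: that forces R1C2 = 7, R2C3 = 4, R2C1 = 2, after which R2C2 would have to be in {3} for the 9 across but in {1,2,4,6,8,9} for the 17 down — contradiction. So R1C3 = 2.
R1C2 = 11 − 5 = 6 completes the 11 across.
R2C3 = 5 − 2 = 3 completes the 5 down.
Nothing is forced directly, so branch on R2C1, whose candidates are 1 or 2. If R2C1 = 1: then R2C2 would have to be in {5} for the 9 across but in {2,3,4,7,8,9} for the 17 down — contradiction. So R2C1 = 2.
R2C2 = 9 − 5 = 4 completes the 9 across.
R3C1 = 11 − 5 = 6 completes the 11 down.
R3C2 = 13 − 6 = 7 completes the 13 across.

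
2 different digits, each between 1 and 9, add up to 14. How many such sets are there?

2 distinct digits from 1–9 sum between 3 and 17.
Enumerating: {5,9}, {6,8}.

2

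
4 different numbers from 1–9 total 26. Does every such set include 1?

No

Counterexample: {2,7,8,9} sums to 26 without using 1.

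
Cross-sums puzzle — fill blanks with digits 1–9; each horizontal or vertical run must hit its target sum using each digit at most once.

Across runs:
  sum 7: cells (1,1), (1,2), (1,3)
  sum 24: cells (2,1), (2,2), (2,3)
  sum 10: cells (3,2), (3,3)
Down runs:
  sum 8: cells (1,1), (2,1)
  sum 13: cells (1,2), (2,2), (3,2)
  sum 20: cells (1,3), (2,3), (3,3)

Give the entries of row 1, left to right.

7 in 3 cells must be {1,2,4}; 24 in 3 cells must be {7,8,9}.
Only 4 fits (1,3) under both its across sum 7 and down sum 20.
The 24 across and the 8 down share only 7, so (2,1) = 7.
(2,3) = 9: the only remaining digit allowed by both the 24 across and the 20 down.
(3,3) = 20 − 13 = 7 completes the 20 down.
(1,1) = 8 − 7 = 1 completes the 8 down.
(1,2) = 7 − 5 = 2 completes the 7 across.

1, 2, 4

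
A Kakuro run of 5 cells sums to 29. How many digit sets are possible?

8

5 distinct digits from 1–9 sum between 15 and 35.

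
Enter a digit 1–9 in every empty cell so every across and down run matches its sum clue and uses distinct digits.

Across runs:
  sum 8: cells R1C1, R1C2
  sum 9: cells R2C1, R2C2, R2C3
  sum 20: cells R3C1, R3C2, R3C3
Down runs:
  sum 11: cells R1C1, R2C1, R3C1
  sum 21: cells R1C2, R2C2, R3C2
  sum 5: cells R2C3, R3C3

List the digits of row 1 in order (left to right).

1 7

Nothing is forced directly, so branch on R3C3, whose candidates are 3 or 4. If R3C3 = 3: that forces R2C3 = 2, R3C1 = 8, R3C2 = 9, R2C1 = 1, after which R2C2 would have to be in {6} for the 9 across but in {4,5,7,8} for the 21 down — contradiction. So R3C3 = 4.
R2C3 = 5 − 4 = 1 completes the 5 down.
Given what's placed, R3C1 must be 7 to fit the 20 across and 11 down.
R3C2 = 20 − 11 = 9 completes the 20 across.
R2C1 = 3: the only remaining digit allowed by both the 9 across and the 11 down.
R2C2 = 9 − 4 = 5 completes the 9 across.
R1C1 = 11 − 10 = 1 completes the 11 down.
R1C2 = 8 − 1 = 7 completes the 8 across.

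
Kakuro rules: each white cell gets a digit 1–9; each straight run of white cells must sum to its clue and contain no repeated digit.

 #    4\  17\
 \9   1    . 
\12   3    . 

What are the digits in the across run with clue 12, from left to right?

3 9

4 in 2 cells must be {1,3}; 17 in 2 cells must be {8,9}.
R1C2 = 9 − 1 = 8 completes the 9 across.
R2C2 = 12 − 3 = 9 completes the 12 across.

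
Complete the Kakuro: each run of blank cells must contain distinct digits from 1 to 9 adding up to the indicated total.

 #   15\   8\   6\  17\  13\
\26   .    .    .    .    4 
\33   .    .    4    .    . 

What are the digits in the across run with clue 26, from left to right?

8, 3, 2, 9, 4

17 in 2 cells must be {8,9}.
R1C3 = 6 − 4 = 2 completes the 6 down.
R2C5 = 13 − 4 = 9 completes the 13 down.
Given what's placed, R2C4 must be 8 to fit the 33 across and 17 down.
R1C4 = 17 − 8 = 9 completes the 17 down.
R2C1 = 7: the only remaining digit allowed by both the 33 across and the 15 down.
R2C2 = 33 − 28 = 5 completes the 33 across.
R1C1 = 15 − 7 = 8 completes the 15 down.
R1C2 = 26 − 23 = 3 completes the 26 across.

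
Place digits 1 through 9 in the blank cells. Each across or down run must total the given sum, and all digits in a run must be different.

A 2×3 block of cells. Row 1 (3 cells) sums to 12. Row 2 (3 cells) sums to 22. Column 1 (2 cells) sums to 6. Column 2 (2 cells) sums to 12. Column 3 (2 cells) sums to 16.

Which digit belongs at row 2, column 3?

9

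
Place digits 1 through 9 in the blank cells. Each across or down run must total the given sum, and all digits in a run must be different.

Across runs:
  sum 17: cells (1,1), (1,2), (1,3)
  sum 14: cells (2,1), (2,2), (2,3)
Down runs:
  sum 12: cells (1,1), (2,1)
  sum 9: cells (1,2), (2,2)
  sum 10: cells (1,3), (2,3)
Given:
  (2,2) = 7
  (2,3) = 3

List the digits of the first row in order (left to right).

8, 2, 7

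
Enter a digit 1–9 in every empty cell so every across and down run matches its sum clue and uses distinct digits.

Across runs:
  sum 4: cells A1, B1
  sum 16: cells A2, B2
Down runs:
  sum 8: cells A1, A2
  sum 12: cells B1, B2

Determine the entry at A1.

1

4 in 2 cells must be {1,3}; 16 in 2 cells must be {7,9}.
The 4 across and the 12 down share only 3, so B1 = 3.
The 16 across and the 8 down share only 7, so A2 = 7.
B2 = 16 − 7 = 9 completes the 16 across.
A1 = 4 − 3 = 1 completes the 4 across.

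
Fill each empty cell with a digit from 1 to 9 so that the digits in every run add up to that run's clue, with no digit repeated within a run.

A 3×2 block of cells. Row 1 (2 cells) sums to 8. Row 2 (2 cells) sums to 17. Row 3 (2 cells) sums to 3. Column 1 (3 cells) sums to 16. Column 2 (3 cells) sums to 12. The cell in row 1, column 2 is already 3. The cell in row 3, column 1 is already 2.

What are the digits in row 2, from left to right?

9, 8

17 in 2 cells must be {8,9}; 3 in 2 cells must be {1,2}.
(1,1) = 8 − 3 = 5 completes the 8 across.
(2,1) = 16 − 7 = 9 completes the 16 down.
(2,2) = 17 − 9 = 8 completes the 17 across.
(3,2) = 3 − 2 = 1 completes the 3 across.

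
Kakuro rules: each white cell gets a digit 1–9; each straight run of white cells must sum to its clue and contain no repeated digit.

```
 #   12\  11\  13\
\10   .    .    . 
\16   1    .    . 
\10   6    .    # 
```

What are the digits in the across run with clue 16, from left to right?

R1C1 = 12 − 7 = 5 completes the 12 down.
R1C3 = 4: the only remaining digit allowed by both the 10 across and the 13 down.
R2C3 = 13 − 4 = 9 completes the 13 down.
R3C2 = 10 − 6 = 4 completes the 10 across.
R1C2 = 10 − 9 = 1 completes the 10 across.
R2C2 = 16 − 10 = 6 completes the 16 across.

1, 6, 9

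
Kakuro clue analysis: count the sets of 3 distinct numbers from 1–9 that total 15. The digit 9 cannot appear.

6

3 distinct digits from 1–9 sum between 6 and 24.
Dropping sets that contain 9.
Enumerating: {1,6,8}, {2,5,8}, {2,6,7}, {3,4,8}, {3,5,7}, {4,5,6}.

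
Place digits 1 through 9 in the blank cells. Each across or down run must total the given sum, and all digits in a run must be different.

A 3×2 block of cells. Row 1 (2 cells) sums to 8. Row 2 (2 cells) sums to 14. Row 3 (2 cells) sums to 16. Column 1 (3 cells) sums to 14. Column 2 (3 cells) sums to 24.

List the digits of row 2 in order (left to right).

16 in 2 cells must be {7,9}; 24 in 3 cells must be {7,8,9}.
The 8 across and the 24 down share only 7, so (1,2) = 7.
Given what's placed, (3,2) must be 9 to fit the 16 across and 24 down.
(1,1) = 8 − 7 = 1 completes the 8 across.
(2,2) = 24 − 16 = 8 completes the 24 down.
(3,1) = 16 − 9 = 7 completes the 16 across.
(2,1) = 14 − 8 = 6 completes the 14 across.

6 8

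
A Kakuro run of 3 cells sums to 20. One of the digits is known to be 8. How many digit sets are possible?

3 distinct digits from 1–9 sum between 6 and 24.
Keeping only sets containing 8.
Enumerating: {3,8,9}, {5,7,8}.

2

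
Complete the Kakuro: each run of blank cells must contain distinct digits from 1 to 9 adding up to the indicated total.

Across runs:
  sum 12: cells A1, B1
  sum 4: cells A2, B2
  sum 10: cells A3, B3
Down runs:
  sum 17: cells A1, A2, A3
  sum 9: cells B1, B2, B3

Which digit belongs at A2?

1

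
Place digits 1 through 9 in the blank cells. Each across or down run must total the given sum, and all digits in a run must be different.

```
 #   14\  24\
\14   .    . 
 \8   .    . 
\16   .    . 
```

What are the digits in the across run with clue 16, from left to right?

7 9

16 in 2 cells must be {7,9}; 24 in 3 cells must be {7,8,9}.
The 8 across and the 24 down share only 7, so R2C2 = 7.
Given what's placed, R3C2 must be 9 to fit the 16 across and 24 down.
R1C2 = 24 − 16 = 8 completes the 24 down.
R2C1 = 8 − 7 = 1 completes the 8 across.
R3C1 = 16 − 9 = 7 completes the 16 across.
R1C1 = 14 − 8 = 6 completes the 14 across.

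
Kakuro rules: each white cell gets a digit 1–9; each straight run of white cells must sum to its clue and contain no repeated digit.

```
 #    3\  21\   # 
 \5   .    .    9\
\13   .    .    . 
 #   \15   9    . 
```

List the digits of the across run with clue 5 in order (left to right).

1 4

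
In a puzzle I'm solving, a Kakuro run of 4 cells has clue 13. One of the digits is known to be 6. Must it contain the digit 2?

Yes

The only way to make 13 from 4 distinct digits under that restriction is {1,2,4,6}, which contains 2.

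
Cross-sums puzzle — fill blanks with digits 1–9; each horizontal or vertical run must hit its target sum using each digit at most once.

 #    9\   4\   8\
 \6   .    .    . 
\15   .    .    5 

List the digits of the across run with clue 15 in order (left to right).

7 3 5

6 in 3 cells must be {1,2,3}; 4 in 2 cells must be {1,3}.
R1C3 = 8 − 5 = 3 completes the 8 down.
R1C2 = 1: the only remaining digit allowed by both the 6 across and the 4 down.
R2C2 = 4 − 1 = 3 completes the 4 down.
R1C1 = 6 − 4 = 2 completes the 6 across.
R2C1 = 15 − 8 = 7 completes the 15 across.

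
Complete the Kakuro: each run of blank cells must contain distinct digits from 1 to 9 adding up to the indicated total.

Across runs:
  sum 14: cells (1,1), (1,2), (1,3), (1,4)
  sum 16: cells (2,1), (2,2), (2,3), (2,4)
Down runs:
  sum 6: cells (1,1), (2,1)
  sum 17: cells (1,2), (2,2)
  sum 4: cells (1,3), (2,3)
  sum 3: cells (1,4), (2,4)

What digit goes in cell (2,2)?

9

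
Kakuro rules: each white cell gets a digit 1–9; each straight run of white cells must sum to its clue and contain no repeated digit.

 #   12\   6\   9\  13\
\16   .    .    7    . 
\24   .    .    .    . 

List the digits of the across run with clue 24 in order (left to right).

R2C3 = 9 − 7 = 2 completes the 9 down.
Given what's placed, R2C2 must be 5 to fit the 24 across and 6 down.
R1C2 = 6 − 5 = 1 completes the 6 down.
Nothing is forced directly, so branch on R1C1, whose candidates are 3 or 5. If R1C1 = 5: then R1C4 would have to be in {3} for the 16 across but in {4,5,6,7,8,9} for the 13 down — contradiction. So R1C1 = 3.
R1C4 = 16 − 11 = 5 completes the 16 across.
R2C1 = 12 − 3 = 9 completes the 12 down.
R2C4 = 24 − 16 = 8 completes the 24 across.

9 5 2 8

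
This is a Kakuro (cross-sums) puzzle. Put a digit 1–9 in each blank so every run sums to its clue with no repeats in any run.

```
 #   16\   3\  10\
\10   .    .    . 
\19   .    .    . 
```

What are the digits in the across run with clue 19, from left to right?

16 in 2 cells must be {7,9}; 3 in 2 cells must be {1,2}.
The 10 across and the 16 down share only 7, so R1C1 = 7.
R2C1 = 16 − 7 = 9 completes the 16 down.
Given what's placed, R2C2 must be 2 to fit the 19 across and 3 down.
R2C3 = 19 − 11 = 8 completes the 19 across.
R1C2 = 3 − 2 = 1 completes the 3 down.
R1C3 = 10 − 8 = 2 completes the 10 across.

9 2 8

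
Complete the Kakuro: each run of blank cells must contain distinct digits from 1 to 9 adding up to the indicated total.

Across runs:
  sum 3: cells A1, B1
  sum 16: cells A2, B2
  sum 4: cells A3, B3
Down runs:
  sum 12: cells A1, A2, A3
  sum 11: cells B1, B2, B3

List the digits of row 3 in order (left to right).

1 3

3 in 2 cells must be {1,2}; 16 in 2 cells must be {7,9}; 4 in 2 cells must be {1,3}.
The 16 across and the 11 down share only 7, so B2 = 7.
Given what's placed, B1 must be 1 to fit the 3 across and 11 down.
A2 = 16 − 7 = 9 completes the 16 across.
A3 = 1: the only remaining digit allowed by both the 4 across and the 12 down.
B3 = 4 − 1 = 3 completes the 4 across.
A1 = 3 − 1 = 2 completes the 3 across.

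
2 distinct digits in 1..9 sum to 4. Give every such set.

{1,3}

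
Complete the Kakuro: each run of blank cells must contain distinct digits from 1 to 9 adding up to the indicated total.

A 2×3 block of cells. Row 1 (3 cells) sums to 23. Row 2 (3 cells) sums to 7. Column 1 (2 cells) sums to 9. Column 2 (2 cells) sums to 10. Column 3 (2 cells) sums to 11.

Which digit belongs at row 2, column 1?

1

23 in 3 cells must be {6,8,9}; 7 in 3 cells must be {1,2,4}.
Nothing is forced directly, so branch on (1,1), whose candidates are 6 or 8. If (1,1) = 6: then (2,1) would have to be in {1,2,4} for the 7 across but in {3} for the 9 down — contradiction. So (1,1) = 8.
(2,1) = 9 − 8 = 1 completes the 9 down.
Nothing is forced directly, so branch on (2,2), whose candidates are 2 or 4. If (2,2) = 2: then (1,2) would have to be in {6,9} for the 23 across but in {8} for the 10 down — contradiction. So (2,2) = 4.
(1,2) = 10 − 4 = 6 completes the 10 down.
(1,3) = 23 − 14 = 9 completes the 23 across.
(2,3) = 7 − 5 = 2 completes the 7 across.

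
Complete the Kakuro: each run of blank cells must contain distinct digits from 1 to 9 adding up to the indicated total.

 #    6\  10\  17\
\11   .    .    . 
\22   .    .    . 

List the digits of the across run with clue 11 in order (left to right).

17 in 2 cells must be {8,9}.
The 11 across and the 17 down share only 8, so R1C3 = 8.
The 22 across and the 6 down share only 5, so R2C1 = 5.
R2C3 = 17 − 8 = 9 completes the 17 down.
R1C1 = 6 − 5 = 1 completes the 6 down.
R1C2 = 11 − 9 = 2 completes the 11 across.
R2C2 = 22 − 14 = 8 completes the 22 across.

1 2 8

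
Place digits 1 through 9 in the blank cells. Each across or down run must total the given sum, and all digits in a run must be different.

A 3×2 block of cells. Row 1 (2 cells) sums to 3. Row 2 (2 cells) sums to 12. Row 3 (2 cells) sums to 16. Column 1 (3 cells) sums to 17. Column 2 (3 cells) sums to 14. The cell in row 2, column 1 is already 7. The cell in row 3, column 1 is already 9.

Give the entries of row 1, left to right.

1 2

3 in 2 cells must be {1,2}; 16 in 2 cells must be {7,9}.
(1,1) = 17 − 16 = 1 completes the 17 down.
(1,2) = 3 − 1 = 2 completes the 3 across.
(2,2) = 12 − 7 = 5 completes the 12 across.
(3,2) = 16 − 9 = 7 completes the 16 across.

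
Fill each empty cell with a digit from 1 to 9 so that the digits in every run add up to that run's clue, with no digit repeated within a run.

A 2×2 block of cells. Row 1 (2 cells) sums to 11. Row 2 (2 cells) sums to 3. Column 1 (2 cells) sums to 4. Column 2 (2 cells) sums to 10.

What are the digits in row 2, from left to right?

1, 2

3 in 2 cells must be {1,2}; 4 in 2 cells must be {1,3}.
The 11 across and the 4 down share only 3, so (1,1) = 3.
(1,2) = 11 − 3 = 8 completes the 11 across.
(2,1) = 4 − 3 = 1 completes the 4 down.
(2,2) = 3 − 1 = 2 completes the 3 across.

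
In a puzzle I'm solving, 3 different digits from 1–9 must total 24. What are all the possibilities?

3 distinct digits from 1–9 sum between 6 and 24.
Only one set works: {7,8,9}.

{7,8,9}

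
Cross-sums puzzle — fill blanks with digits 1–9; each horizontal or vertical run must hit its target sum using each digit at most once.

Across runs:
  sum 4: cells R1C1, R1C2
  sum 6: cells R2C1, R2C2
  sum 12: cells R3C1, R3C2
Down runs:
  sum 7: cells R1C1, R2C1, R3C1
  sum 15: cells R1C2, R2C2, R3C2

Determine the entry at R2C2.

4 in 2 cells must be {1,3}; 7 in 3 cells must be {1,2,4}.
The 4 across and the 7 down share only 1, so R1C1 = 1.
R1C2 = 4 − 1 = 3 completes the 4 across.
Given what's placed, R3C1 must be 4 to fit the 12 across and 7 down.
R3C2 = 12 − 4 = 8 completes the 12 across.
R2C1 = 7 − 5 = 2 completes the 7 down.
R2C2 = 6 − 2 = 4 completes the 6 across.

4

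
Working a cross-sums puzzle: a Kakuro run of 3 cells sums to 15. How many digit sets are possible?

8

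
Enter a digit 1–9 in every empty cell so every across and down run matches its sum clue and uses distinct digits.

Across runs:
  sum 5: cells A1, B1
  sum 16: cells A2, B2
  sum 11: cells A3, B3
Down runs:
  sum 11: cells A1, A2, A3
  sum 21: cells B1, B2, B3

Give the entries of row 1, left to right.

16 in 2 cells must be {7,9}.
The 5 across and the 21 down share only 4, so B1 = 4.
The 16 across and the 11 down share only 7, so A2 = 7.
B2 = 16 − 7 = 9 completes the 16 across.
A3 = 3: the only remaining digit allowed by both the 11 across and the 11 down.
B3 = 11 − 3 = 8 completes the 11 across.
A1 = 5 − 4 = 1 completes the 5 across.

1 4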